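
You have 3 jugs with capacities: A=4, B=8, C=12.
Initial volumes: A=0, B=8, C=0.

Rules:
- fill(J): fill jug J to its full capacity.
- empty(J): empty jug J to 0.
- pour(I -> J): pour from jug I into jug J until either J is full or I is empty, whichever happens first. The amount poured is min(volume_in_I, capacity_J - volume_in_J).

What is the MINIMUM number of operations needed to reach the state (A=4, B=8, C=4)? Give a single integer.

Answer: 3

Derivation:
BFS from (A=0, B=8, C=0). One shortest path:
  1. fill(A) -> (A=4 B=8 C=0)
  2. pour(A -> C) -> (A=0 B=8 C=4)
  3. fill(A) -> (A=4 B=8 C=4)
Reached target in 3 moves.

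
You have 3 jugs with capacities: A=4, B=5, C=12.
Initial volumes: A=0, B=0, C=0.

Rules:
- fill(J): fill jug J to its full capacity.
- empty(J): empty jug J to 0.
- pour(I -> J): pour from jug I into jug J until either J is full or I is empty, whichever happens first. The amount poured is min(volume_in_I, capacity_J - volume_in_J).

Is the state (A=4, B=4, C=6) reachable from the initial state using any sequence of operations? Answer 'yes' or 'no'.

Answer: yes

Derivation:
BFS from (A=0, B=0, C=0):
  1. fill(A) -> (A=4 B=0 C=0)
  2. fill(B) -> (A=4 B=5 C=0)
  3. pour(B -> C) -> (A=4 B=0 C=5)
  4. fill(B) -> (A=4 B=5 C=5)
  5. pour(B -> C) -> (A=4 B=0 C=10)
  6. pour(A -> B) -> (A=0 B=4 C=10)
  7. pour(C -> A) -> (A=4 B=4 C=6)
Target reached → yes.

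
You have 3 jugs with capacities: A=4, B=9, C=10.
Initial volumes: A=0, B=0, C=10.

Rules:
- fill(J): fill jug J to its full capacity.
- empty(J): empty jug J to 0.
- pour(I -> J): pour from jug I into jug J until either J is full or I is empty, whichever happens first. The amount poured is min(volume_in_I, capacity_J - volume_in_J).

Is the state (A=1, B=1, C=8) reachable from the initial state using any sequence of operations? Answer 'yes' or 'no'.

Answer: no

Derivation:
BFS explored all 334 reachable states.
Reachable set includes: (0,0,0), (0,0,1), (0,0,2), (0,0,3), (0,0,4), (0,0,5), (0,0,6), (0,0,7), (0,0,8), (0,0,9), (0,0,10), (0,1,0) ...
Target (A=1, B=1, C=8) not in reachable set → no.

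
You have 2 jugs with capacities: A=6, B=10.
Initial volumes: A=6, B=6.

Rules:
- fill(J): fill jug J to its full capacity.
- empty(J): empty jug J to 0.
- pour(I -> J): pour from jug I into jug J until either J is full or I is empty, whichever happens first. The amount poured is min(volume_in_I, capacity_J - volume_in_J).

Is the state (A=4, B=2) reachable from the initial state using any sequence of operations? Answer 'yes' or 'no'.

Answer: no

Derivation:
BFS explored all 16 reachable states.
Reachable set includes: (0,0), (0,2), (0,4), (0,6), (0,8), (0,10), (2,0), (2,10), (4,0), (4,10), (6,0), (6,2) ...
Target (A=4, B=2) not in reachable set → no.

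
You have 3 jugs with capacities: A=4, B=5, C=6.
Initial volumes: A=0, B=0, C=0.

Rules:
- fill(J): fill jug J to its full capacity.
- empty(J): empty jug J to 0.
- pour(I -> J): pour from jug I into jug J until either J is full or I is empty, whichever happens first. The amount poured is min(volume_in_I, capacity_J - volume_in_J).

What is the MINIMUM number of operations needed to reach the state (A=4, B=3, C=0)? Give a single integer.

BFS from (A=0, B=0, C=0). One shortest path:
  1. fill(A) -> (A=4 B=0 C=0)
  2. fill(B) -> (A=4 B=5 C=0)
  3. pour(A -> C) -> (A=0 B=5 C=4)
  4. fill(A) -> (A=4 B=5 C=4)
  5. pour(B -> C) -> (A=4 B=3 C=6)
  6. empty(C) -> (A=4 B=3 C=0)
Reached target in 6 moves.

Answer: 6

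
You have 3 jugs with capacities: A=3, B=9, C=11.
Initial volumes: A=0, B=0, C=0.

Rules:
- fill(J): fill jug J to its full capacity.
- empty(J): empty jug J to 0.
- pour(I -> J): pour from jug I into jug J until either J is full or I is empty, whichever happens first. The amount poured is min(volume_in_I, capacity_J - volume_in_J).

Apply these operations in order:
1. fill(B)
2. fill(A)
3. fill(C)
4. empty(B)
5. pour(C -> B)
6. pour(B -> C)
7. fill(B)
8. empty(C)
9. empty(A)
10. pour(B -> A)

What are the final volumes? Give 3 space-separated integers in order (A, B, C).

Answer: 3 6 0

Derivation:
Step 1: fill(B) -> (A=0 B=9 C=0)
Step 2: fill(A) -> (A=3 B=9 C=0)
Step 3: fill(C) -> (A=3 B=9 C=11)
Step 4: empty(B) -> (A=3 B=0 C=11)
Step 5: pour(C -> B) -> (A=3 B=9 C=2)
Step 6: pour(B -> C) -> (A=3 B=0 C=11)
Step 7: fill(B) -> (A=3 B=9 C=11)
Step 8: empty(C) -> (A=3 B=9 C=0)
Step 9: empty(A) -> (A=0 B=9 C=0)
Step 10: pour(B -> A) -> (A=3 B=6 C=0)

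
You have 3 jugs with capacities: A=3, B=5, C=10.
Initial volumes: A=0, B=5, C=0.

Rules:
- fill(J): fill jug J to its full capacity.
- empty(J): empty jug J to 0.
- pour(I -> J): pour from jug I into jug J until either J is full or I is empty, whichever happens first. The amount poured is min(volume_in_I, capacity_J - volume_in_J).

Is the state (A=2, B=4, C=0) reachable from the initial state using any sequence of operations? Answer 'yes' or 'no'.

Answer: yes

Derivation:
BFS from (A=0, B=5, C=0):
  1. fill(C) -> (A=0 B=5 C=10)
  2. pour(B -> A) -> (A=3 B=2 C=10)
  3. empty(A) -> (A=0 B=2 C=10)
  4. pour(C -> A) -> (A=3 B=2 C=7)
  5. empty(A) -> (A=0 B=2 C=7)
  6. pour(C -> A) -> (A=3 B=2 C=4)
  7. empty(A) -> (A=0 B=2 C=4)
  8. pour(B -> A) -> (A=2 B=0 C=4)
  9. pour(C -> B) -> (A=2 B=4 C=0)
Target reached → yes.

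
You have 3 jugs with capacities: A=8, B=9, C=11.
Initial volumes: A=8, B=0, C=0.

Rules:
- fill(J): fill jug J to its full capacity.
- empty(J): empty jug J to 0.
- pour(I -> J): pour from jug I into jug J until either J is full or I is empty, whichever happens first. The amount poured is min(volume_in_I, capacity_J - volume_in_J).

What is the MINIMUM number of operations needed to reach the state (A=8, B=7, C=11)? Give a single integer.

BFS from (A=8, B=0, C=0). One shortest path:
  1. fill(B) -> (A=8 B=9 C=0)
  2. pour(B -> C) -> (A=8 B=0 C=9)
  3. fill(B) -> (A=8 B=9 C=9)
  4. pour(B -> C) -> (A=8 B=7 C=11)
Reached target in 4 moves.

Answer: 4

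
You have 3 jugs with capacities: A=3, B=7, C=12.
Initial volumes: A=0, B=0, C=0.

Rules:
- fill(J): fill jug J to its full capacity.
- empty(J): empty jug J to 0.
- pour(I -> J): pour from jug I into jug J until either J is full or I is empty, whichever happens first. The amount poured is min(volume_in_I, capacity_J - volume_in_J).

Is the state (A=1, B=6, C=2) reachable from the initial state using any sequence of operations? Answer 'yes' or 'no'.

Answer: no

Derivation:
BFS explored all 284 reachable states.
Reachable set includes: (0,0,0), (0,0,1), (0,0,2), (0,0,3), (0,0,4), (0,0,5), (0,0,6), (0,0,7), (0,0,8), (0,0,9), (0,0,10), (0,0,11) ...
Target (A=1, B=6, C=2) not in reachable set → no.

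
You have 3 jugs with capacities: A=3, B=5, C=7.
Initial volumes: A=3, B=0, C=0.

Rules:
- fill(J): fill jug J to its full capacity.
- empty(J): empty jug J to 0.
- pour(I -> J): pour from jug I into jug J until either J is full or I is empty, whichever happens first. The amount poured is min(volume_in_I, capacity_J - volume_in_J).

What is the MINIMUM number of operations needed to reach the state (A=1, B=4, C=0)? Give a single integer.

Answer: 6

Derivation:
BFS from (A=3, B=0, C=0). One shortest path:
  1. fill(C) -> (A=3 B=0 C=7)
  2. pour(A -> B) -> (A=0 B=3 C=7)
  3. pour(C -> A) -> (A=3 B=3 C=4)
  4. pour(A -> B) -> (A=1 B=5 C=4)
  5. empty(B) -> (A=1 B=0 C=4)
  6. pour(C -> B) -> (A=1 B=4 C=0)
Reached target in 6 moves.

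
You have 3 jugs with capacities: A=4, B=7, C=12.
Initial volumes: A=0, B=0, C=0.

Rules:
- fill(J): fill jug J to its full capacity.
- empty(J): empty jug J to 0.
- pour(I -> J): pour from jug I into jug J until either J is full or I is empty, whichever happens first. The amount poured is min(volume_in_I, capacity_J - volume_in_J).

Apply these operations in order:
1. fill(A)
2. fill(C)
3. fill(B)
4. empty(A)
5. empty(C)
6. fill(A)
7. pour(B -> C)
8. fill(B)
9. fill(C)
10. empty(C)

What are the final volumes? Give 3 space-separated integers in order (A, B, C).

Answer: 4 7 0

Derivation:
Step 1: fill(A) -> (A=4 B=0 C=0)
Step 2: fill(C) -> (A=4 B=0 C=12)
Step 3: fill(B) -> (A=4 B=7 C=12)
Step 4: empty(A) -> (A=0 B=7 C=12)
Step 5: empty(C) -> (A=0 B=7 C=0)
Step 6: fill(A) -> (A=4 B=7 C=0)
Step 7: pour(B -> C) -> (A=4 B=0 C=7)
Step 8: fill(B) -> (A=4 B=7 C=7)
Step 9: fill(C) -> (A=4 B=7 C=12)
Step 10: empty(C) -> (A=4 B=7 C=0)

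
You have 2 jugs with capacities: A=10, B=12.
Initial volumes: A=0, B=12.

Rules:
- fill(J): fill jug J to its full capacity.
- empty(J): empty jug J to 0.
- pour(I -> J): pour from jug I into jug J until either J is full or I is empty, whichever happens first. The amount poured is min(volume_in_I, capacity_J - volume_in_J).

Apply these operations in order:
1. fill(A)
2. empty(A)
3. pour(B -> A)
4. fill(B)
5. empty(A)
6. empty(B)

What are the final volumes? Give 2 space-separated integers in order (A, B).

Step 1: fill(A) -> (A=10 B=12)
Step 2: empty(A) -> (A=0 B=12)
Step 3: pour(B -> A) -> (A=10 B=2)
Step 4: fill(B) -> (A=10 B=12)
Step 5: empty(A) -> (A=0 B=12)
Step 6: empty(B) -> (A=0 B=0)

Answer: 0 0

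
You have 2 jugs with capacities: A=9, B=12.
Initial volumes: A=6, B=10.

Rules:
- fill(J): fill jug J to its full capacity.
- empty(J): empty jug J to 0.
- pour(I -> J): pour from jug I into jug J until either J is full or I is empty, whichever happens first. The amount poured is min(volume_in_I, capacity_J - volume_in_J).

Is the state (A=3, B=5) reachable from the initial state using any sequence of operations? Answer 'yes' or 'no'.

Answer: no

Derivation:
BFS explored all 29 reachable states.
Reachable set includes: (0,0), (0,1), (0,3), (0,4), (0,6), (0,7), (0,9), (0,10), (0,12), (1,0), (1,12), (3,0) ...
Target (A=3, B=5) not in reachable set → no.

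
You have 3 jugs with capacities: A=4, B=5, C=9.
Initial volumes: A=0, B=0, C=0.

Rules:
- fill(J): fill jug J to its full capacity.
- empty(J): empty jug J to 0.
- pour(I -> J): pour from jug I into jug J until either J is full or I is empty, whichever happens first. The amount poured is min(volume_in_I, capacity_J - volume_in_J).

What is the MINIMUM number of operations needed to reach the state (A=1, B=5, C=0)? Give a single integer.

Answer: 5

Derivation:
BFS from (A=0, B=0, C=0). One shortest path:
  1. fill(B) -> (A=0 B=5 C=0)
  2. pour(B -> A) -> (A=4 B=1 C=0)
  3. empty(A) -> (A=0 B=1 C=0)
  4. pour(B -> A) -> (A=1 B=0 C=0)
  5. fill(B) -> (A=1 B=5 C=0)
Reached target in 5 moves.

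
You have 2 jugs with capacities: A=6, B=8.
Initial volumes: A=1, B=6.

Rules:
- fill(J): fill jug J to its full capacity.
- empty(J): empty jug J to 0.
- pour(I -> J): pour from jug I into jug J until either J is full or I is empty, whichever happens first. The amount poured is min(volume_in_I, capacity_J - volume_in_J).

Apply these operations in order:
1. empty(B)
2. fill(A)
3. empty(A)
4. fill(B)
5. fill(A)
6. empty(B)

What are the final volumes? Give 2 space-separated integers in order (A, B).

Step 1: empty(B) -> (A=1 B=0)
Step 2: fill(A) -> (A=6 B=0)
Step 3: empty(A) -> (A=0 B=0)
Step 4: fill(B) -> (A=0 B=8)
Step 5: fill(A) -> (A=6 B=8)
Step 6: empty(B) -> (A=6 B=0)

Answer: 6 0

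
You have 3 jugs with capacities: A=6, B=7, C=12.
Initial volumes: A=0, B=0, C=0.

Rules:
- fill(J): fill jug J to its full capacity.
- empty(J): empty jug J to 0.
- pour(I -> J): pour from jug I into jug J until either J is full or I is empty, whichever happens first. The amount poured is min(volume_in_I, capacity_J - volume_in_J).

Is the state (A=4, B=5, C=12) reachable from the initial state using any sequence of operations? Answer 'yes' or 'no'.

Answer: yes

Derivation:
BFS from (A=0, B=0, C=0):
  1. fill(A) -> (A=6 B=0 C=0)
  2. fill(C) -> (A=6 B=0 C=12)
  3. pour(C -> B) -> (A=6 B=7 C=5)
  4. empty(B) -> (A=6 B=0 C=5)
  5. pour(C -> B) -> (A=6 B=5 C=0)
  6. fill(C) -> (A=6 B=5 C=12)
  7. pour(A -> B) -> (A=4 B=7 C=12)
  8. empty(B) -> (A=4 B=0 C=12)
  9. pour(C -> B) -> (A=4 B=7 C=5)
  10. empty(B) -> (A=4 B=0 C=5)
  11. pour(C -> B) -> (A=4 B=5 C=0)
  12. fill(C) -> (A=4 B=5 C=12)
Target reached → yes.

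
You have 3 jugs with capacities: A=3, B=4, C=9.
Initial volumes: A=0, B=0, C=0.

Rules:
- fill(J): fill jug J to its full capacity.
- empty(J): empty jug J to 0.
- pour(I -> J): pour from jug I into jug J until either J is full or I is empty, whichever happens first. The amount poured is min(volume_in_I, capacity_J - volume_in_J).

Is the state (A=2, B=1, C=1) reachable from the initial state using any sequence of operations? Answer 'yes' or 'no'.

BFS explored all 152 reachable states.
Reachable set includes: (0,0,0), (0,0,1), (0,0,2), (0,0,3), (0,0,4), (0,0,5), (0,0,6), (0,0,7), (0,0,8), (0,0,9), (0,1,0), (0,1,1) ...
Target (A=2, B=1, C=1) not in reachable set → no.

Answer: no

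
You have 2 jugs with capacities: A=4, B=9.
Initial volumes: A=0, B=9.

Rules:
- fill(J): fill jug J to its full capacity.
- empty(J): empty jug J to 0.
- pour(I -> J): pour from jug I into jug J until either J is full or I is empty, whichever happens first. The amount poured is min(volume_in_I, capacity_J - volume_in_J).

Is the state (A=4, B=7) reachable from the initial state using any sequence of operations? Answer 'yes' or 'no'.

BFS from (A=0, B=9):
  1. fill(A) -> (A=4 B=9)
  2. empty(B) -> (A=4 B=0)
  3. pour(A -> B) -> (A=0 B=4)
  4. fill(A) -> (A=4 B=4)
  5. pour(A -> B) -> (A=0 B=8)
  6. fill(A) -> (A=4 B=8)
  7. pour(A -> B) -> (A=3 B=9)
  8. empty(B) -> (A=3 B=0)
  9. pour(A -> B) -> (A=0 B=3)
  10. fill(A) -> (A=4 B=3)
  11. pour(A -> B) -> (A=0 B=7)
  12. fill(A) -> (A=4 B=7)
Target reached → yes.

Answer: yes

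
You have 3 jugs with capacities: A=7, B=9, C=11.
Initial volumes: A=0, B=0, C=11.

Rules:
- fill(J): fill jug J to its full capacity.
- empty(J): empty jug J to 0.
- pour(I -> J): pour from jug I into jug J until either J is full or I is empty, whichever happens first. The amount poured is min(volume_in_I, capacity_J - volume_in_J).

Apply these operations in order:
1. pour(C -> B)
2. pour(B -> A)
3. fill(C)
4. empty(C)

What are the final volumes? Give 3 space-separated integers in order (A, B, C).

Step 1: pour(C -> B) -> (A=0 B=9 C=2)
Step 2: pour(B -> A) -> (A=7 B=2 C=2)
Step 3: fill(C) -> (A=7 B=2 C=11)
Step 4: empty(C) -> (A=7 B=2 C=0)

Answer: 7 2 0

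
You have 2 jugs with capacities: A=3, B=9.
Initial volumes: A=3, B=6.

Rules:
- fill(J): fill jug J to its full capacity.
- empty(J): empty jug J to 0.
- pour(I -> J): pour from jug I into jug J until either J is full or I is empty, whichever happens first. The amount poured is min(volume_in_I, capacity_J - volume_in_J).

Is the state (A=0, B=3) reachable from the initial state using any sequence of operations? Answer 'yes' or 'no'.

Answer: yes

Derivation:
BFS from (A=3, B=6):
  1. empty(B) -> (A=3 B=0)
  2. pour(A -> B) -> (A=0 B=3)
Target reached → yes.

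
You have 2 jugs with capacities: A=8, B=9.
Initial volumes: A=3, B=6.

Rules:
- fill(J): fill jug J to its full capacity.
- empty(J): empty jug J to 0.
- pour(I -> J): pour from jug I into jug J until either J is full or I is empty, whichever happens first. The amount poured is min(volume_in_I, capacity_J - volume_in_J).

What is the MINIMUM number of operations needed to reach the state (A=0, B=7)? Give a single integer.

BFS from (A=3, B=6). One shortest path:
  1. empty(A) -> (A=0 B=6)
  2. pour(B -> A) -> (A=6 B=0)
  3. fill(B) -> (A=6 B=9)
  4. pour(B -> A) -> (A=8 B=7)
  5. empty(A) -> (A=0 B=7)
Reached target in 5 moves.

Answer: 5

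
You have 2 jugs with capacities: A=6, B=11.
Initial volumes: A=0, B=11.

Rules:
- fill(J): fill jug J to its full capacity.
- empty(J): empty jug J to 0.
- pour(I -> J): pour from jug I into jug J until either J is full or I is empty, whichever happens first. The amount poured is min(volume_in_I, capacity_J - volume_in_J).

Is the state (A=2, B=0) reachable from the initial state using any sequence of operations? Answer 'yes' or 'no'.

BFS from (A=0, B=11):
  1. fill(A) -> (A=6 B=11)
  2. empty(B) -> (A=6 B=0)
  3. pour(A -> B) -> (A=0 B=6)
  4. fill(A) -> (A=6 B=6)
  5. pour(A -> B) -> (A=1 B=11)
  6. empty(B) -> (A=1 B=0)
  7. pour(A -> B) -> (A=0 B=1)
  8. fill(A) -> (A=6 B=1)
  9. pour(A -> B) -> (A=0 B=7)
  10. fill(A) -> (A=6 B=7)
  11. pour(A -> B) -> (A=2 B=11)
  12. empty(B) -> (A=2 B=0)
Target reached → yes.

Answer: yes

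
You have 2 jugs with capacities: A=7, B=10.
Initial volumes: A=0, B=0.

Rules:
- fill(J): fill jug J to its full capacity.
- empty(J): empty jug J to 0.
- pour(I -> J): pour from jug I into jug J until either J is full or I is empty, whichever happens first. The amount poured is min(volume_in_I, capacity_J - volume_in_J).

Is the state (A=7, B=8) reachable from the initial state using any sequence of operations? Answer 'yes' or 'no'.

BFS from (A=0, B=0):
  1. fill(A) -> (A=7 B=0)
  2. pour(A -> B) -> (A=0 B=7)
  3. fill(A) -> (A=7 B=7)
  4. pour(A -> B) -> (A=4 B=10)
  5. empty(B) -> (A=4 B=0)
  6. pour(A -> B) -> (A=0 B=4)
  7. fill(A) -> (A=7 B=4)
  8. pour(A -> B) -> (A=1 B=10)
  9. empty(B) -> (A=1 B=0)
  10. pour(A -> B) -> (A=0 B=1)
  11. fill(A) -> (A=7 B=1)
  12. pour(A -> B) -> (A=0 B=8)
  13. fill(A) -> (A=7 B=8)
Target reached → yes.

Answer: yes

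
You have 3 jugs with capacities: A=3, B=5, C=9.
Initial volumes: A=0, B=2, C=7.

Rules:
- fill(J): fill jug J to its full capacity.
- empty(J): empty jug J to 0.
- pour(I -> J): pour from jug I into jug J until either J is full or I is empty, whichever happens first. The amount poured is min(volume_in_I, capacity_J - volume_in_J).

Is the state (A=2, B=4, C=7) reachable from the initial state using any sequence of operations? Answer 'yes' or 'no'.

BFS explored all 176 reachable states.
Reachable set includes: (0,0,0), (0,0,1), (0,0,2), (0,0,3), (0,0,4), (0,0,5), (0,0,6), (0,0,7), (0,0,8), (0,0,9), (0,1,0), (0,1,1) ...
Target (A=2, B=4, C=7) not in reachable set → no.

Answer: no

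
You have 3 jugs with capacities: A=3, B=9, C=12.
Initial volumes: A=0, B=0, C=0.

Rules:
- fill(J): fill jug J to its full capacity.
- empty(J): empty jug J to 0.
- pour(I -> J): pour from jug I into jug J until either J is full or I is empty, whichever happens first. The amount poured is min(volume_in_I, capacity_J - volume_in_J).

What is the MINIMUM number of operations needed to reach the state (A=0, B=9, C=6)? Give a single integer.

BFS from (A=0, B=0, C=0). One shortest path:
  1. fill(A) -> (A=3 B=0 C=0)
  2. fill(C) -> (A=3 B=0 C=12)
  3. pour(A -> B) -> (A=0 B=3 C=12)
  4. pour(C -> B) -> (A=0 B=9 C=6)
Reached target in 4 moves.

Answer: 4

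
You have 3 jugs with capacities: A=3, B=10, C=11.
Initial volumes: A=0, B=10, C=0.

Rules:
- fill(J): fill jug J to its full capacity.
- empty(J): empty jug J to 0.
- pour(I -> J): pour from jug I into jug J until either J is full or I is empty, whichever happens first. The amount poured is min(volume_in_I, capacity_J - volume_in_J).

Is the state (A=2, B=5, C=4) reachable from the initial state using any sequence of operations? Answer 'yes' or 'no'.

BFS explored all 348 reachable states.
Reachable set includes: (0,0,0), (0,0,1), (0,0,2), (0,0,3), (0,0,4), (0,0,5), (0,0,6), (0,0,7), (0,0,8), (0,0,9), (0,0,10), (0,0,11) ...
Target (A=2, B=5, C=4) not in reachable set → no.

Answer: no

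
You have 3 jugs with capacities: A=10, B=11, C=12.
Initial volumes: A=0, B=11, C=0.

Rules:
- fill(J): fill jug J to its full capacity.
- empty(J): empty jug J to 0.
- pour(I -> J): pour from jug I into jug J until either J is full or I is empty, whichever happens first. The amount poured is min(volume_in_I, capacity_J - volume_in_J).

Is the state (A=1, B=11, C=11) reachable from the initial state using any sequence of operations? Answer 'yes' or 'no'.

Answer: yes

Derivation:
BFS from (A=0, B=11, C=0):
  1. empty(B) -> (A=0 B=0 C=0)
  2. fill(C) -> (A=0 B=0 C=12)
  3. pour(C -> B) -> (A=0 B=11 C=1)
  4. pour(C -> A) -> (A=1 B=11 C=0)
  5. pour(B -> C) -> (A=1 B=0 C=11)
  6. fill(B) -> (A=1 B=11 C=11)
Target reached → yes.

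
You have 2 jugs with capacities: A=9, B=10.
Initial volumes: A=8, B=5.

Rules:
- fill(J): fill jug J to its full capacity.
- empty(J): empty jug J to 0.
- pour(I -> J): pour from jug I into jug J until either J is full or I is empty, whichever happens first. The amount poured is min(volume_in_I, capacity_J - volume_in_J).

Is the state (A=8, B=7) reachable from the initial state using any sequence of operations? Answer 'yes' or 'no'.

Answer: no

Derivation:
BFS explored all 39 reachable states.
Reachable set includes: (0,0), (0,1), (0,2), (0,3), (0,4), (0,5), (0,6), (0,7), (0,8), (0,9), (0,10), (1,0) ...
Target (A=8, B=7) not in reachable set → no.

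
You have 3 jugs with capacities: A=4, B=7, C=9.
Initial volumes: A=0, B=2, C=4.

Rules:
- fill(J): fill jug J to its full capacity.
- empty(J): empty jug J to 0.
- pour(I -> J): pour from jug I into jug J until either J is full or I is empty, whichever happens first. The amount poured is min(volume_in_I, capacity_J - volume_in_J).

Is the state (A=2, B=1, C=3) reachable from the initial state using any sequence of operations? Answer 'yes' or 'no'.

Answer: no

Derivation:
BFS explored all 256 reachable states.
Reachable set includes: (0,0,0), (0,0,1), (0,0,2), (0,0,3), (0,0,4), (0,0,5), (0,0,6), (0,0,7), (0,0,8), (0,0,9), (0,1,0), (0,1,1) ...
Target (A=2, B=1, C=3) not in reachable set → no.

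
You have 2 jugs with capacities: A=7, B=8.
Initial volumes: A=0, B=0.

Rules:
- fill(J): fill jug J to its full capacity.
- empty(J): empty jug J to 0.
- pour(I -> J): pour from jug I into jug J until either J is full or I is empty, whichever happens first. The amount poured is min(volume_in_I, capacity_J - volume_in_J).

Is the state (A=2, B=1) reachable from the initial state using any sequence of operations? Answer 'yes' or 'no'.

Answer: no

Derivation:
BFS explored all 30 reachable states.
Reachable set includes: (0,0), (0,1), (0,2), (0,3), (0,4), (0,5), (0,6), (0,7), (0,8), (1,0), (1,8), (2,0) ...
Target (A=2, B=1) not in reachable set → no.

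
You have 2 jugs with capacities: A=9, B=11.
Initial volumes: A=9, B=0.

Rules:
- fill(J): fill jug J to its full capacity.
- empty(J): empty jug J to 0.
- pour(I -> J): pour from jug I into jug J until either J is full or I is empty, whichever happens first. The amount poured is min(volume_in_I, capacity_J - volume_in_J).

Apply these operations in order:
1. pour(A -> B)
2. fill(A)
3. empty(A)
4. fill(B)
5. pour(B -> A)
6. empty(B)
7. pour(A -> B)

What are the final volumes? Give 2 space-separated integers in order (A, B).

Step 1: pour(A -> B) -> (A=0 B=9)
Step 2: fill(A) -> (A=9 B=9)
Step 3: empty(A) -> (A=0 B=9)
Step 4: fill(B) -> (A=0 B=11)
Step 5: pour(B -> A) -> (A=9 B=2)
Step 6: empty(B) -> (A=9 B=0)
Step 7: pour(A -> B) -> (A=0 B=9)

Answer: 0 9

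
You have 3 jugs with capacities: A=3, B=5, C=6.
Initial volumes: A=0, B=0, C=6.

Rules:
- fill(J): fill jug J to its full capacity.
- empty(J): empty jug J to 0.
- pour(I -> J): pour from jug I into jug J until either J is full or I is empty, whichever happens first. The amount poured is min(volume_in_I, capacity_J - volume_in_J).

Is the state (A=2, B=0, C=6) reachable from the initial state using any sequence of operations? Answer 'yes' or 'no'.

Answer: yes

Derivation:
BFS from (A=0, B=0, C=6):
  1. fill(B) -> (A=0 B=5 C=6)
  2. pour(B -> A) -> (A=3 B=2 C=6)
  3. empty(A) -> (A=0 B=2 C=6)
  4. pour(B -> A) -> (A=2 B=0 C=6)
Target reached → yes.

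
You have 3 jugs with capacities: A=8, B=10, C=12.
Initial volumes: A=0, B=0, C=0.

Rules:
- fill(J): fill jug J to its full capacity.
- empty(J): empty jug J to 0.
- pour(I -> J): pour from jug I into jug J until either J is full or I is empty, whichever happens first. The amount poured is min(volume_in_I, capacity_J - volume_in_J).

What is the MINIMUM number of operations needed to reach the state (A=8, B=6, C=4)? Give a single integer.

BFS from (A=0, B=0, C=0). One shortest path:
  1. fill(A) -> (A=8 B=0 C=0)
  2. fill(B) -> (A=8 B=10 C=0)
  3. pour(A -> C) -> (A=0 B=10 C=8)
  4. pour(B -> C) -> (A=0 B=6 C=12)
  5. pour(C -> A) -> (A=8 B=6 C=4)
Reached target in 5 moves.

Answer: 5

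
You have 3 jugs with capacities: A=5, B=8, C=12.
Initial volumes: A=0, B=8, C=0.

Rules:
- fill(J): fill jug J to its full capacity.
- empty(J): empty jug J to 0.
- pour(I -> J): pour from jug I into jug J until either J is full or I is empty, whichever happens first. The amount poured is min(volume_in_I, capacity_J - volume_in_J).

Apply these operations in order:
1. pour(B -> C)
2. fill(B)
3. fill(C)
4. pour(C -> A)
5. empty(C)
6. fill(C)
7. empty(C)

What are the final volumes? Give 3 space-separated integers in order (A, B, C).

Answer: 5 8 0

Derivation:
Step 1: pour(B -> C) -> (A=0 B=0 C=8)
Step 2: fill(B) -> (A=0 B=8 C=8)
Step 3: fill(C) -> (A=0 B=8 C=12)
Step 4: pour(C -> A) -> (A=5 B=8 C=7)
Step 5: empty(C) -> (A=5 B=8 C=0)
Step 6: fill(C) -> (A=5 B=8 C=12)
Step 7: empty(C) -> (A=5 B=8 C=0)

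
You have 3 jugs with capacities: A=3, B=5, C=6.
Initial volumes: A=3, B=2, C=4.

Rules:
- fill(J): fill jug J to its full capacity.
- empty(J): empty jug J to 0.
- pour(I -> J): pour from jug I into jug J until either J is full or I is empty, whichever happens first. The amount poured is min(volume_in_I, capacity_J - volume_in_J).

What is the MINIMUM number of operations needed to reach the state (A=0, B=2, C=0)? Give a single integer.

Answer: 2

Derivation:
BFS from (A=3, B=2, C=4). One shortest path:
  1. empty(A) -> (A=0 B=2 C=4)
  2. empty(C) -> (A=0 B=2 C=0)
Reached target in 2 moves.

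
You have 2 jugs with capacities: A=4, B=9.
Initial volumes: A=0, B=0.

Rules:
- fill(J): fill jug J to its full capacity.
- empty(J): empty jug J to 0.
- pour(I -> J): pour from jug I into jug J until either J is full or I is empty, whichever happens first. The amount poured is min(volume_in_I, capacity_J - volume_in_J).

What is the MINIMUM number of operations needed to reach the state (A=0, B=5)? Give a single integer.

Answer: 3

Derivation:
BFS from (A=0, B=0). One shortest path:
  1. fill(B) -> (A=0 B=9)
  2. pour(B -> A) -> (A=4 B=5)
  3. empty(A) -> (A=0 B=5)
Reached target in 3 moves.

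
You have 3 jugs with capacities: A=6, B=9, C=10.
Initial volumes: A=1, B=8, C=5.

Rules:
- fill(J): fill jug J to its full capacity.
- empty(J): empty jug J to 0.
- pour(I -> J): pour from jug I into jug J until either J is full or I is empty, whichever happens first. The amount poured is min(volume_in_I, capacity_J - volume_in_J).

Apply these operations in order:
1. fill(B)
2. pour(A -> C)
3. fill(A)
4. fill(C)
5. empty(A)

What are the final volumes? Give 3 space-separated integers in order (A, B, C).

Answer: 0 9 10

Derivation:
Step 1: fill(B) -> (A=1 B=9 C=5)
Step 2: pour(A -> C) -> (A=0 B=9 C=6)
Step 3: fill(A) -> (A=6 B=9 C=6)
Step 4: fill(C) -> (A=6 B=9 C=10)
Step 5: empty(A) -> (A=0 B=9 C=10)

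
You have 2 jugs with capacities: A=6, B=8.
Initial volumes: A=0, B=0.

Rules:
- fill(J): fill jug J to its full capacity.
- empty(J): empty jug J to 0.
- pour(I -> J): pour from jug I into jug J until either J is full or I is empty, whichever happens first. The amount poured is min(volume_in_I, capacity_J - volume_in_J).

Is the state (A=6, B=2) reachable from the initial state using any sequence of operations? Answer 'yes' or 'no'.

Answer: yes

Derivation:
BFS from (A=0, B=0):
  1. fill(B) -> (A=0 B=8)
  2. pour(B -> A) -> (A=6 B=2)
Target reached → yes.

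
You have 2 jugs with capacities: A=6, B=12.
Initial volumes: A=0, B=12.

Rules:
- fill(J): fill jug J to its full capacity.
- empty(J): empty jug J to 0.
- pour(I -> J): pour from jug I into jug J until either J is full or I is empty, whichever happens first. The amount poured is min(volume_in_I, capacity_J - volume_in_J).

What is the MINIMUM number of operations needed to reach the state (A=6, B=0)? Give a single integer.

Answer: 2

Derivation:
BFS from (A=0, B=12). One shortest path:
  1. fill(A) -> (A=6 B=12)
  2. empty(B) -> (A=6 B=0)
Reached target in 2 moves.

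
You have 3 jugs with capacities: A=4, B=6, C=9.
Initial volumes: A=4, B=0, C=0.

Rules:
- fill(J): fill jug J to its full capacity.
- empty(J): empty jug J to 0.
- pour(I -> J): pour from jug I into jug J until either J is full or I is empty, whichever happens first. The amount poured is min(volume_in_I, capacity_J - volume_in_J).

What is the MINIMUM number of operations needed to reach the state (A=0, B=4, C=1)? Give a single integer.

BFS from (A=4, B=0, C=0). One shortest path:
  1. empty(A) -> (A=0 B=0 C=0)
  2. fill(C) -> (A=0 B=0 C=9)
  3. pour(C -> A) -> (A=4 B=0 C=5)
  4. empty(A) -> (A=0 B=0 C=5)
  5. pour(C -> A) -> (A=4 B=0 C=1)
  6. pour(A -> B) -> (A=0 B=4 C=1)
Reached target in 6 moves.

Answer: 6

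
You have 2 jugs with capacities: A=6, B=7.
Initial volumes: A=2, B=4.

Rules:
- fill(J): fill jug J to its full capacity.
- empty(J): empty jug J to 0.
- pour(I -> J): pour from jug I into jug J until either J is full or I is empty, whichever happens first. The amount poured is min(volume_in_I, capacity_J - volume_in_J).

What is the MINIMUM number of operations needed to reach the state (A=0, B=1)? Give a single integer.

Answer: 4

Derivation:
BFS from (A=2, B=4). One shortest path:
  1. empty(A) -> (A=0 B=4)
  2. fill(B) -> (A=0 B=7)
  3. pour(B -> A) -> (A=6 B=1)
  4. empty(A) -> (A=0 B=1)
Reached target in 4 moves.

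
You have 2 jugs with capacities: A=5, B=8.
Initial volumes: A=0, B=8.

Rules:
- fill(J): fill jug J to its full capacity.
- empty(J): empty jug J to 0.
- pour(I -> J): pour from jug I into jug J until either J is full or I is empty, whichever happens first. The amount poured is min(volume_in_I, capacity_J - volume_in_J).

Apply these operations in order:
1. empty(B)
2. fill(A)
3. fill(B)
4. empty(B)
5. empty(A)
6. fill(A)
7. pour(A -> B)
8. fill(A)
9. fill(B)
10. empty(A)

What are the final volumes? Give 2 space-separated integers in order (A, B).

Answer: 0 8

Derivation:
Step 1: empty(B) -> (A=0 B=0)
Step 2: fill(A) -> (A=5 B=0)
Step 3: fill(B) -> (A=5 B=8)
Step 4: empty(B) -> (A=5 B=0)
Step 5: empty(A) -> (A=0 B=0)
Step 6: fill(A) -> (A=5 B=0)
Step 7: pour(A -> B) -> (A=0 B=5)
Step 8: fill(A) -> (A=5 B=5)
Step 9: fill(B) -> (A=5 B=8)
Step 10: empty(A) -> (A=0 B=8)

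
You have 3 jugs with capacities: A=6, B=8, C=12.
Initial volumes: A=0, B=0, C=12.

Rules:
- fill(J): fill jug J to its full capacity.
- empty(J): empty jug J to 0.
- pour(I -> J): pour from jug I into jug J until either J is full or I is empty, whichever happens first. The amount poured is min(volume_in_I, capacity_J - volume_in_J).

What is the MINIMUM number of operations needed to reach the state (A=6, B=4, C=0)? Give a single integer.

BFS from (A=0, B=0, C=12). One shortest path:
  1. fill(A) -> (A=6 B=0 C=12)
  2. pour(C -> B) -> (A=6 B=8 C=4)
  3. empty(B) -> (A=6 B=0 C=4)
  4. pour(C -> B) -> (A=6 B=4 C=0)
Reached target in 4 moves.

Answer: 4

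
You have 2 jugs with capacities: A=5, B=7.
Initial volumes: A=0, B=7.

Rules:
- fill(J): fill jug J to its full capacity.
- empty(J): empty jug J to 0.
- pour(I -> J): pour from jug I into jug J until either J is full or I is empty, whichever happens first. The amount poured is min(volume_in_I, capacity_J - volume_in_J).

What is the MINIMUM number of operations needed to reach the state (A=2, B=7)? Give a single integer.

Answer: 4

Derivation:
BFS from (A=0, B=7). One shortest path:
  1. pour(B -> A) -> (A=5 B=2)
  2. empty(A) -> (A=0 B=2)
  3. pour(B -> A) -> (A=2 B=0)
  4. fill(B) -> (A=2 B=7)
Reached target in 4 moves.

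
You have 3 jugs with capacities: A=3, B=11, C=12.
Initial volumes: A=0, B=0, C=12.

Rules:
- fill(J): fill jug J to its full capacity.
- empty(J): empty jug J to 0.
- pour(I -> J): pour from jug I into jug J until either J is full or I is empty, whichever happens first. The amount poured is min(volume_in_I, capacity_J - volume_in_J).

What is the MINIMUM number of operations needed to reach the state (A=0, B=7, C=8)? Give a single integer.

Answer: 8

Derivation:
BFS from (A=0, B=0, C=12). One shortest path:
  1. pour(C -> B) -> (A=0 B=11 C=1)
  2. pour(C -> A) -> (A=1 B=11 C=0)
  3. pour(B -> C) -> (A=1 B=0 C=11)
  4. pour(A -> B) -> (A=0 B=1 C=11)
  5. fill(A) -> (A=3 B=1 C=11)
  6. pour(A -> B) -> (A=0 B=4 C=11)
  7. pour(C -> A) -> (A=3 B=4 C=8)
  8. pour(A -> B) -> (A=0 B=7 C=8)
Reached target in 8 moves.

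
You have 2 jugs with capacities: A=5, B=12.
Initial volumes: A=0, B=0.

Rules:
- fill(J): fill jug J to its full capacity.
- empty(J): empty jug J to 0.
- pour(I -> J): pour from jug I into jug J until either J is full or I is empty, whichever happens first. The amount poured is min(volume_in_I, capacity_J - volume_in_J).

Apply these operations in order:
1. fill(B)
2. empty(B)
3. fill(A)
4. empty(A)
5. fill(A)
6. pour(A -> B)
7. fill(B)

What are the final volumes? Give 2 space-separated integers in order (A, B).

Answer: 0 12

Derivation:
Step 1: fill(B) -> (A=0 B=12)
Step 2: empty(B) -> (A=0 B=0)
Step 3: fill(A) -> (A=5 B=0)
Step 4: empty(A) -> (A=0 B=0)
Step 5: fill(A) -> (A=5 B=0)
Step 6: pour(A -> B) -> (A=0 B=5)
Step 7: fill(B) -> (A=0 B=12)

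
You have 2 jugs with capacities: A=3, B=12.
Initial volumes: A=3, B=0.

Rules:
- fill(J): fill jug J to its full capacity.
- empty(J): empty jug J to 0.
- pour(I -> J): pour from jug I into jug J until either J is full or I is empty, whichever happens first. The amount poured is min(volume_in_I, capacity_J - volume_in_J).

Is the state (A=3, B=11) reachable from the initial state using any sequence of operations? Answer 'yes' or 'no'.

BFS explored all 10 reachable states.
Reachable set includes: (0,0), (0,3), (0,6), (0,9), (0,12), (3,0), (3,3), (3,6), (3,9), (3,12)
Target (A=3, B=11) not in reachable set → no.

Answer: no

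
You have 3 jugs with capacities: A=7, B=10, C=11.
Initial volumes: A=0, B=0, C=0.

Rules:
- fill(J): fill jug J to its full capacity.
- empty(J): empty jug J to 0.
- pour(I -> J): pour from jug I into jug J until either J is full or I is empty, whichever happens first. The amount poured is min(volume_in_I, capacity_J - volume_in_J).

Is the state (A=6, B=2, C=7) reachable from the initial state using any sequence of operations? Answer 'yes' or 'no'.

BFS explored all 516 reachable states.
Reachable set includes: (0,0,0), (0,0,1), (0,0,2), (0,0,3), (0,0,4), (0,0,5), (0,0,6), (0,0,7), (0,0,8), (0,0,9), (0,0,10), (0,0,11) ...
Target (A=6, B=2, C=7) not in reachable set → no.

Answer: no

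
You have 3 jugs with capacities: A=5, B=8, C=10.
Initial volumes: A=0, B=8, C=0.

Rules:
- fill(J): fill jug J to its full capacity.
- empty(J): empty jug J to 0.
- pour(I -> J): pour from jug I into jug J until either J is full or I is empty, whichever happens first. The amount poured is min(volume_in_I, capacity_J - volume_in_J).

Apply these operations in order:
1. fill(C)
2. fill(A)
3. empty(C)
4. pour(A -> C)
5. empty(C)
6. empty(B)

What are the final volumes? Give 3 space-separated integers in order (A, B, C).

Step 1: fill(C) -> (A=0 B=8 C=10)
Step 2: fill(A) -> (A=5 B=8 C=10)
Step 3: empty(C) -> (A=5 B=8 C=0)
Step 4: pour(A -> C) -> (A=0 B=8 C=5)
Step 5: empty(C) -> (A=0 B=8 C=0)
Step 6: empty(B) -> (A=0 B=0 C=0)

Answer: 0 0 0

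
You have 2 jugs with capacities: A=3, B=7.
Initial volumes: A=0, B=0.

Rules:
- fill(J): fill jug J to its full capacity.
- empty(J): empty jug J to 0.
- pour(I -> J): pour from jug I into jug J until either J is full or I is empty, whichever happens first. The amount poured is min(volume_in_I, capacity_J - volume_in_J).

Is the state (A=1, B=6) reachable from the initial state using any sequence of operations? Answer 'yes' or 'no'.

BFS explored all 20 reachable states.
Reachable set includes: (0,0), (0,1), (0,2), (0,3), (0,4), (0,5), (0,6), (0,7), (1,0), (1,7), (2,0), (2,7) ...
Target (A=1, B=6) not in reachable set → no.

Answer: no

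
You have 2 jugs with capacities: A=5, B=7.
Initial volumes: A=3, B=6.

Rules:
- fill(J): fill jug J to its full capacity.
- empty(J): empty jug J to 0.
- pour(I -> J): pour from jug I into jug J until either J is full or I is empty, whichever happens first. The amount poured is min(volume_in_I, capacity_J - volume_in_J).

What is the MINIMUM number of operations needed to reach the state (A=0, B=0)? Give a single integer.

BFS from (A=3, B=6). One shortest path:
  1. empty(A) -> (A=0 B=6)
  2. empty(B) -> (A=0 B=0)
Reached target in 2 moves.

Answer: 2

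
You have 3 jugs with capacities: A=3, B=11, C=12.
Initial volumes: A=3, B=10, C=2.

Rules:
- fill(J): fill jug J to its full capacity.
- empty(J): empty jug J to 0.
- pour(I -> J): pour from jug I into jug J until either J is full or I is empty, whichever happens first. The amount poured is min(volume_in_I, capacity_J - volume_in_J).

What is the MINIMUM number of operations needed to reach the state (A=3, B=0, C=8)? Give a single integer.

BFS from (A=3, B=10, C=2). One shortest path:
  1. empty(A) -> (A=0 B=10 C=2)
  2. fill(B) -> (A=0 B=11 C=2)
  3. empty(C) -> (A=0 B=11 C=0)
  4. pour(B -> A) -> (A=3 B=8 C=0)
  5. pour(B -> C) -> (A=3 B=0 C=8)
Reached target in 5 moves.

Answer: 5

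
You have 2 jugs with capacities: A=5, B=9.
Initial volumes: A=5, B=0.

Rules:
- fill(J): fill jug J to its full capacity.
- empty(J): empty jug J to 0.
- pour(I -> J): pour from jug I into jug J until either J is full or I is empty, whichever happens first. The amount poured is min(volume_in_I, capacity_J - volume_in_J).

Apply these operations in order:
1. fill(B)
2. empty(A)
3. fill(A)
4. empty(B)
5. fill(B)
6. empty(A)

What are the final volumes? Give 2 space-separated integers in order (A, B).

Step 1: fill(B) -> (A=5 B=9)
Step 2: empty(A) -> (A=0 B=9)
Step 3: fill(A) -> (A=5 B=9)
Step 4: empty(B) -> (A=5 B=0)
Step 5: fill(B) -> (A=5 B=9)
Step 6: empty(A) -> (A=0 B=9)

Answer: 0 9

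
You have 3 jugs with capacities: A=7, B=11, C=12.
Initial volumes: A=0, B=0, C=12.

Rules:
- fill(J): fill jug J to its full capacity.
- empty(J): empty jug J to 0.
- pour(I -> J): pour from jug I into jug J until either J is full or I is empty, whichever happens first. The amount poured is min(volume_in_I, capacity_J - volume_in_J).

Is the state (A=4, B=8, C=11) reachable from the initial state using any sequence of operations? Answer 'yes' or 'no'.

BFS explored all 588 reachable states.
Reachable set includes: (0,0,0), (0,0,1), (0,0,2), (0,0,3), (0,0,4), (0,0,5), (0,0,6), (0,0,7), (0,0,8), (0,0,9), (0,0,10), (0,0,11) ...
Target (A=4, B=8, C=11) not in reachable set → no.

Answer: no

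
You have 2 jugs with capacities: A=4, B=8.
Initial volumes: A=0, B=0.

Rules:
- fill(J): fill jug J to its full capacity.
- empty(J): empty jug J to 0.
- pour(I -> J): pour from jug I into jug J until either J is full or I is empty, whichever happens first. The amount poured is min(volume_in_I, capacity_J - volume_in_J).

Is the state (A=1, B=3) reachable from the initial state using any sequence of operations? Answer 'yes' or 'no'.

Answer: no

Derivation:
BFS explored all 6 reachable states.
Reachable set includes: (0,0), (0,4), (0,8), (4,0), (4,4), (4,8)
Target (A=1, B=3) not in reachable set → no.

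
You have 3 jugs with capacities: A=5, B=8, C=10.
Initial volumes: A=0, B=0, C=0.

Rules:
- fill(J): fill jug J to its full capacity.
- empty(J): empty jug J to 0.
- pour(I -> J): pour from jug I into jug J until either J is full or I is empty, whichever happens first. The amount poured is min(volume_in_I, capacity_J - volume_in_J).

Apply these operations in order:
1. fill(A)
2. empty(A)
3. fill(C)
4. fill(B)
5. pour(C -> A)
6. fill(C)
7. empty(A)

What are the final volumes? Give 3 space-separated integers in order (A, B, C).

Step 1: fill(A) -> (A=5 B=0 C=0)
Step 2: empty(A) -> (A=0 B=0 C=0)
Step 3: fill(C) -> (A=0 B=0 C=10)
Step 4: fill(B) -> (A=0 B=8 C=10)
Step 5: pour(C -> A) -> (A=5 B=8 C=5)
Step 6: fill(C) -> (A=5 B=8 C=10)
Step 7: empty(A) -> (A=0 B=8 C=10)

Answer: 0 8 10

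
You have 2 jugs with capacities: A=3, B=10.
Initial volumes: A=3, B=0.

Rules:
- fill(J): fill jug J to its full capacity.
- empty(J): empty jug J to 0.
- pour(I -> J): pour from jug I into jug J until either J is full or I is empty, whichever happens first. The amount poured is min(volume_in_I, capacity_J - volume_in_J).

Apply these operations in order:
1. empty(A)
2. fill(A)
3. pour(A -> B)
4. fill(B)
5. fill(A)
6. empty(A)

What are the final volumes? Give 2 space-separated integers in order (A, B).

Answer: 0 10

Derivation:
Step 1: empty(A) -> (A=0 B=0)
Step 2: fill(A) -> (A=3 B=0)
Step 3: pour(A -> B) -> (A=0 B=3)
Step 4: fill(B) -> (A=0 B=10)
Step 5: fill(A) -> (A=3 B=10)
Step 6: empty(A) -> (A=0 B=10)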